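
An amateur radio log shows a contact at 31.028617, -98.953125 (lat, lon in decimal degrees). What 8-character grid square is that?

Offset from 180°W / 90°S: lon 81.04688°, lat 121.02862°.
Field (20°×10°, letters A–R): lon ⌊81.04688/20⌋ = 4 → E; lat ⌊121.02862/10⌋ = 12 → M.
Square (2°×1°, digits 0–9): lon ⌊1.04688/2⌋ = 0; lat ⌊1.02862/1⌋ = 1.
Subsquare (5′×2.5′, letters a–x): lon ⌊1.04688/0.0833333⌋ = 12 → m; lat ⌊0.02862/0.0416667⌋ = 0 → a.
Extended square (30″×15″, digits 0–9): lon ⌊0.04688/0.00833333⌋ = 5; lat ⌊0.02862/0.00416667⌋ = 6.

EM01ma56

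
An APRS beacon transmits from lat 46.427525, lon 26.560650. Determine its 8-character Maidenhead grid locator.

Shift to the Maidenhead origin (180°W, 90°S): lon 206.56065, lat 136.42753.
Field: 206.56065/20 → 10 → K, 136.42753/10 → 13 → N; chars KN.
Square: 6.56065/2 → 3, 6.42753/1 → 6; chars 36.
Subsquare: 0.56065/0.0833333 → 6 → g, 0.42753/0.0416667 → 10 → k; chars gk.
Extended square: 0.06065/0.00833333 → 7, 0.01086/0.00416667 → 2; chars 72.

KN36gk72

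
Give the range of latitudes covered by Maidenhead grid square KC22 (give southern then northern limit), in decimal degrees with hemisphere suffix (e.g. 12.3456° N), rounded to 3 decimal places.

68.000° S, 67.000° S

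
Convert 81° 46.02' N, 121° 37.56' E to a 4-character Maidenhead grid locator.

Add 180° to longitude and 90° to latitude: 301.63, 171.77.
Field (20°×10°, letters A–R): lon ⌊301.63/20⌋ = 15 → P; lat ⌊171.77/10⌋ = 17 → R.
Square (2°×1°, digits 0–9): lon ⌊1.63/2⌋ = 0; lat ⌊1.77/1⌋ = 1.

PR01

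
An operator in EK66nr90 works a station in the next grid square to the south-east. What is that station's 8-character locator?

Longitude extended square 9; +1 → 10, wraps to 0, carry into subsquare.
Longitude subsquare n = 13; +1 → 14 = o.
Latitude extended square 0; −1 → -1, wraps to 9, carry into subsquare.
Latitude subsquare r = 17; −1 → 16 = q.

EK66oq09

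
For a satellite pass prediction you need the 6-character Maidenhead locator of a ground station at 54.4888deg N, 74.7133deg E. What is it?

MO74il

Shift to the Maidenhead origin (180°W, 90°S): lon 254.7133, lat 144.4888.
Field: lon ⌊254.7133/20⌋ = 12 → M; lat ⌊144.4888/10⌋ = 14 → O.
Square: lon ⌊14.7133/2⌋ = 7; lat ⌊4.4888/1⌋ = 4.
Subsquare: lon ⌊0.7133/0.0833333⌋ = 8 → i; lat ⌊0.4888/0.0416667⌋ = 11 → l.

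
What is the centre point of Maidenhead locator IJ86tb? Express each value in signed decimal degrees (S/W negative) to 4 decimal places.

6.0625, -2.3750

Field I=8, J=9: +8·20° lon, +9·10° lat → SW at lon -20°, lat 0°.
Square 8, 6: +8·2° lon, +6·1° lat → SW at lon -4°, lat 6°.
Subsquare t=19, b=1: +19·0.0833333° lon, +1·0.0416667° lat → SW at lon -2.41667°, lat 6.04167°.
Cell spans 0.0833333° lon × 0.0416667° lat. Centre is SW corner plus half of each.
latitude 6.0625, longitude -2.3750.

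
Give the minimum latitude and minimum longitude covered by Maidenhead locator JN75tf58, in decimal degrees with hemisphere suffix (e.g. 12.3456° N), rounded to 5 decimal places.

Field J=9, N=13: +9·20° lon, +13·10° lat → SW at lon 0°, lat 40°.
Square 7, 5: +7·2° lon, +5·1° lat → SW at lon 14°, lat 45°.
Subsquare t=19, f=5: +19·0.0833333° lon, +5·0.0416667° lat → SW at lon 15.5833°, lat 45.2083°.
Extended square 5, 8: +5·0.00833333° lon, +8·0.00416667° lat → SW at lon 15.625°, lat 45.2417°.
latitude 45.24167° N, longitude 15.62500° E.

45.24167° N, 15.62500° E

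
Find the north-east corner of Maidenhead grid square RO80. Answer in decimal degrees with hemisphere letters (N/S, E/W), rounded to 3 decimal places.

51.000° N, 178.000° E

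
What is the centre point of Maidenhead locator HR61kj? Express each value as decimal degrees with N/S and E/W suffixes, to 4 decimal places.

Field H=7, R=17: +7·20° lon, +17·10° lat → SW at lon -40°, lat 80°.
Square 6, 1: +6·2° lon, +1·1° lat → SW at lon -28°, lat 81°.
Subsquare k=10, j=9: +10·0.0833333° lon, +9·0.0416667° lat → SW at lon -27.1667°, lat 81.375°.
Cell spans 0.0833333° lon × 0.0416667° lat. Centre is SW corner plus half of each.
latitude 81.3958° N, longitude 27.1250° W.

81.3958° N, 27.1250° W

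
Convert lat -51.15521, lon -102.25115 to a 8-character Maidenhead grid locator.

DD88uu92

Offset from 180°W / 90°S: lon 77.74885°, lat 38.84479°.
Field (20°×10°, letters A–R): lon ⌊77.74885/20⌋ = 3 → D; lat ⌊38.84479/10⌋ = 3 → D.
Square (2°×1°, digits 0–9): lon ⌊17.74885/2⌋ = 8; lat ⌊8.84479/1⌋ = 8.
Subsquare (5′×2.5′, letters a–x): lon ⌊1.74885/0.0833333⌋ = 20 → u; lat ⌊0.84479/0.0416667⌋ = 20 → u.
Extended square (30″×15″, digits 0–9): lon ⌊0.08218/0.00833333⌋ = 9; lat ⌊0.01146/0.00416667⌋ = 2.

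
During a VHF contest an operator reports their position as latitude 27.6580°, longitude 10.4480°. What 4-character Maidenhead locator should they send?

Offset from 180°W / 90°S: lon 190.45°, lat 117.66°.
Field: lon ⌊190.45/20⌋ = 9 → J; lat ⌊117.66/10⌋ = 11 → L.
Square: lon ⌊10.45/2⌋ = 5; lat ⌊7.66/1⌋ = 7.

JL57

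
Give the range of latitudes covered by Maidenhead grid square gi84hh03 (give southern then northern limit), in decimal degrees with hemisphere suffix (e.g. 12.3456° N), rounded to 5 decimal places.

Field G=6, I=8: +6·20° lon, +8·10° lat → SW at lon -60°, lat -10°.
Square 8, 4: +8·2° lon, +4·1° lat → SW at lon -44°, lat -6°.
Subsquare h=7, h=7: +7·0.0833333° lon, +7·0.0416667° lat → SW at lon -43.4167°, lat -5.70833°.
Extended square 0, 3: +0·0.00833333° lon, +3·0.00416667° lat → SW at lon -43.4167°, lat -5.69583°.
Cell spans 0.00833333° lon × 0.00416667° lat.
south 5.69583° S, north 5.69167° S.

5.69583° S, 5.69167° S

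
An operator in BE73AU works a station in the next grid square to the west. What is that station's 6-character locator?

BE63xu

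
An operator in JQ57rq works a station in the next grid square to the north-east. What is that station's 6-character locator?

JQ57sr

Longitude subsquare r = 17; +1 → 18 = s.
Latitude subsquare q = 16; +1 → 17 = r.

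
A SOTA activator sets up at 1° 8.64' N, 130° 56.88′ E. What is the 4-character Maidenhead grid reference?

PJ51

Offset from 180°W / 90°S: lon 310.95°, lat 91.14°.
Field: 310.95/20 → 15 → P, 91.14/10 → 9 → J; chars PJ.
Square: 10.95/2 → 5, 1.14/1 → 1; chars 51.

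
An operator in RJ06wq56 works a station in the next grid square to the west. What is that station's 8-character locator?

RJ06wq46

Longitude extended square 5; −1 → 4.
The latitude characters are unchanged.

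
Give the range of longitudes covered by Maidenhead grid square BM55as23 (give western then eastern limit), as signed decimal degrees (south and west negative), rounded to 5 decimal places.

-149.98333, -149.97500

Field B=1, M=12: +1·20° lon, +12·10° lat → SW at lon -160°, lat 30°.
Square 5, 5: +5·2° lon, +5·1° lat → SW at lon -150°, lat 35°.
Subsquare a=0, s=18: +0·0.0833333° lon, +18·0.0416667° lat → SW at lon -150°, lat 35.75°.
Extended square 2, 3: +2·0.00833333° lon, +3·0.00416667° lat → SW at lon -149.983°, lat 35.7625°.
Cell spans 0.00833333° lon × 0.00416667° lat.
west -149.98333, east -149.97500.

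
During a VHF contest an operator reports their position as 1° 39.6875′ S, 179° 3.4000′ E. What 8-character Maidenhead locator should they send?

Add 180° to longitude and 90° to latitude: 359.05667, 88.33854.
Field (20°×10°, letters A–R): 359.05667/20 → 17 → R, 88.33854/10 → 8 → I; chars RI.
Square (2°×1°, digits 0–9): 19.05667/2 → 9, 8.33854/1 → 8; chars 98.
Subsquare (5′×2.5′, letters a–x): 1.05667/0.0833333 → 12 → m, 0.33854/0.0416667 → 8 → i; chars mi.
Extended square (30″×15″, digits 0–9): 0.05667/0.00833333 → 6, 0.00521/0.00416667 → 1; chars 61.

RI98mi61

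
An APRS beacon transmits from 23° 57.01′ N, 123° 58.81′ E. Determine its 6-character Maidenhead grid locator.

PL13xw

Shift to the Maidenhead origin (180°W, 90°S): lon 303.9802, lat 113.9502.
Field (20°×10°, letters A–R): lon ⌊303.9802/20⌋ = 15 → P; lat ⌊113.9502/10⌋ = 11 → L.
Square (2°×1°, digits 0–9): lon ⌊3.9802/2⌋ = 1; lat ⌊3.9502/1⌋ = 3.
Subsquare (5′×2.5′, letters a–x): lon ⌊1.9802/0.0833333⌋ = 23 → x; lat ⌊0.9502/0.0416667⌋ = 22 → w.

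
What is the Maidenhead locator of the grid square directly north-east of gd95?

HD06

Longitude square 9; +1 → 10, wraps to 0, carry into field.
Longitude field G = 6; +1 → 7 = H.
Latitude square 5; +1 → 6.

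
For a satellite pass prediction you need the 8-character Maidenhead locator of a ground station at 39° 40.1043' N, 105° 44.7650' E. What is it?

Offset from 180°W / 90°S: lon 285.74608°, lat 129.66841°.
Field: 285.74608/20 → 14 → O, 129.66841/10 → 12 → M; chars OM.
Square: 5.74608/2 → 2, 9.66841/1 → 9; chars 29.
Subsquare: 1.74608/0.0833333 → 20 → u, 0.66841/0.0416667 → 16 → q; chars uq.
Extended square: 0.07942/0.00833333 → 9, 0.00174/0.00416667 → 0; chars 90.

OM29uq90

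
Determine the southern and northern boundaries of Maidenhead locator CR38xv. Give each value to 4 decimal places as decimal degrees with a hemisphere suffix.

Field C=2, R=17: +2·20° lon, +17·10° lat → SW at lon -140°, lat 80°.
Square 3, 8: +3·2° lon, +8·1° lat → SW at lon -134°, lat 88°.
Subsquare x=23, v=21: +23·0.0833333° lon, +21·0.0416667° lat → SW at lon -132.083°, lat 88.875°.
Cell spans 0.0833333° lon × 0.0416667° lat.
south 88.8750° N, north 88.9167° N.

88.8750° N, 88.9167° N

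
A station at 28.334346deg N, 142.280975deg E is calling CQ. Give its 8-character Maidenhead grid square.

QL18di30

Shift to the Maidenhead origin (180°W, 90°S): lon 322.28098, lat 118.33435.
Field (20°×10°, letters A–R): 322.28098/20 → 16 → Q, 118.33435/10 → 11 → L; chars QL.
Square (2°×1°, digits 0–9): 2.28098/2 → 1, 8.33435/1 → 8; chars 18.
Subsquare (5′×2.5′, letters a–x): 0.28098/0.0833333 → 3 → d, 0.33435/0.0416667 → 8 → i; chars di.
Extended square (30″×15″, digits 0–9): 0.03098/0.00833333 → 3, 0.00101/0.00416667 → 0; chars 30.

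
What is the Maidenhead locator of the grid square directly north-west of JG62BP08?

JG62ap99

Longitude extended square 0; −1 → -1, wraps to 9, carry into subsquare.
Longitude subsquare b = 1; −1 → 0 = a.
Latitude extended square 8; +1 → 9.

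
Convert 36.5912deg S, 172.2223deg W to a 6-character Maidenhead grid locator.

AF33vj

Add 180° to longitude and 90° to latitude: 7.7777, 53.4088.
Field: lon ⌊7.7777/20⌋ = 0 → A; lat ⌊53.4088/10⌋ = 5 → F.
Square: lon ⌊7.7777/2⌋ = 3; lat ⌊3.4088/1⌋ = 3.
Subsquare: lon ⌊1.7777/0.0833333⌋ = 21 → v; lat ⌊0.4088/0.0416667⌋ = 9 → j.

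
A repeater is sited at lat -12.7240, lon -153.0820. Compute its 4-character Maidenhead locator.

BH37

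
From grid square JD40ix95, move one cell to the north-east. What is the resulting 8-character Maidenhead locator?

JD40jx06

Longitude extended square 9; +1 → 10, wraps to 0, carry into subsquare.
Longitude subsquare i = 8; +1 → 9 = j.
Latitude extended square 5; +1 → 6.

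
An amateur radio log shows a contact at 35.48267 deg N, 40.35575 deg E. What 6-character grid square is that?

LM05el

Offset from 180°W / 90°S: lon 220.3558°, lat 125.4827°.
Field (20°×10°, letters A–R): lon ⌊220.3558/20⌋ = 11 → L; lat ⌊125.4827/10⌋ = 12 → M.
Square (2°×1°, digits 0–9): lon ⌊0.3558/2⌋ = 0; lat ⌊5.4827/1⌋ = 5.
Subsquare (5′×2.5′, letters a–x): lon ⌊0.3558/0.0833333⌋ = 4 → e; lat ⌊0.4827/0.0416667⌋ = 11 → l.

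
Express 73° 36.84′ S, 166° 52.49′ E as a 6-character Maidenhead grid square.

RB36kj

Add 180° to longitude and 90° to latitude: 346.8748, 16.3860.
Field: 346.8748/20 → 17 → R, 16.3860/10 → 1 → B; chars RB.
Square: 6.8748/2 → 3, 6.3860/1 → 6; chars 36.
Subsquare: 0.8748/0.0833333 → 10 → k, 0.3860/0.0416667 → 9 → j; chars kj.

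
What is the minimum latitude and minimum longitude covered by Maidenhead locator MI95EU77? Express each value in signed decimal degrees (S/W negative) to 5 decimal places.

Field M=12, I=8: +12·20° lon, +8·10° lat → SW at lon 60°, lat -10°.
Square 9, 5: +9·2° lon, +5·1° lat → SW at lon 78°, lat -5°.
Subsquare e=4, u=20: +4·0.0833333° lon, +20·0.0416667° lat → SW at lon 78.3333°, lat -4.16667°.
Extended square 7, 7: +7·0.00833333° lon, +7·0.00416667° lat → SW at lon 78.3917°, lat -4.1375°.
latitude -4.13750, longitude 78.39167.

-4.13750, 78.39167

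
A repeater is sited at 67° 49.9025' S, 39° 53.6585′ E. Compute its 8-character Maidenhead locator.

Offset from 180°W / 90°S: lon 219.89431°, lat 22.16829°.
Field: 219.89431/20 → 10 → K, 22.16829/10 → 2 → C; chars KC.
Square: 19.89431/2 → 9, 2.16829/1 → 2; chars 92.
Subsquare: 1.89431/0.0833333 → 22 → w, 0.16829/0.0416667 → 4 → e; chars we.
Extended square: 0.06097/0.00833333 → 7, 0.00162/0.00416667 → 0; chars 70.

KC92we70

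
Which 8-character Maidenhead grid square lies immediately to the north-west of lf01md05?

LF01ld96

Longitude extended square 0; −1 → -1, wraps to 9, carry into subsquare.
Longitude subsquare m = 12; −1 → 11 = l.
Latitude extended square 5; +1 → 6.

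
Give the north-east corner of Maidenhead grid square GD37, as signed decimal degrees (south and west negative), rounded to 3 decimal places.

-52.000, -52.000

Field G=6, D=3: +6·20° lon, +3·10° lat → SW at lon -60°, lat -60°.
Square 3, 7: +3·2° lon, +7·1° lat → SW at lon -54°, lat -53°.
Cell spans 2° lon × 1° lat. NE corner is SW corner plus one full cell.
latitude -52.000, longitude -52.000.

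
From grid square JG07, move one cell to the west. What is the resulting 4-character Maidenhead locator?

Longitude square 0; −1 → -1, wraps to 9, carry into field.
Longitude field J = 9; −1 → 8 = I.
The latitude characters are unchanged.

IG97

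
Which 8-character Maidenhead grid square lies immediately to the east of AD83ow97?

AD83pw07

Longitude extended square 9; +1 → 10, wraps to 0, carry into subsquare.
Longitude subsquare o = 14; +1 → 15 = p.
The latitude characters are unchanged.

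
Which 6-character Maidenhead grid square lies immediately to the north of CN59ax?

CO50aa

Latitude subsquare x = 23; +1 → 24, wraps to 0 = a, carry into square.
Latitude square 9; +1 → 10, wraps to 0, carry into field.
Latitude field N = 13; +1 → 14 = O.
The longitude characters are unchanged.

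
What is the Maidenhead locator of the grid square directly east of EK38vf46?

EK38vf56

Longitude extended square 4; +1 → 5.
The latitude characters are unchanged.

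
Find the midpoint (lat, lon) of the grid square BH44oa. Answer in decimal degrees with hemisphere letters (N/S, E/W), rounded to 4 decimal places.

Field B=1, H=7: +1·20° lon, +7·10° lat → SW at lon -160°, lat -20°.
Square 4, 4: +4·2° lon, +4·1° lat → SW at lon -152°, lat -16°.
Subsquare o=14, a=0: +14·0.0833333° lon, +0·0.0416667° lat → SW at lon -150.833°, lat -16°.
Cell spans 0.0833333° lon × 0.0416667° lat. Centre is SW corner plus half of each.
latitude 15.9792° S, longitude 150.7917° W.

15.9792° S, 150.7917° W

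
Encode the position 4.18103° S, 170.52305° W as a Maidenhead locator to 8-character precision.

AI45rt76

Offset from 180°W / 90°S: lon 9.47695°, lat 85.81897°.
Field: lon ⌊9.47695/20⌋ = 0 → A; lat ⌊85.81897/10⌋ = 8 → I.
Square: lon ⌊9.47695/2⌋ = 4; lat ⌊5.81897/1⌋ = 5.
Subsquare: lon ⌊1.47695/0.0833333⌋ = 17 → r; lat ⌊0.81897/0.0416667⌋ = 19 → t.
Extended square: lon ⌊0.06028/0.00833333⌋ = 7; lat ⌊0.02730/0.00416667⌋ = 6.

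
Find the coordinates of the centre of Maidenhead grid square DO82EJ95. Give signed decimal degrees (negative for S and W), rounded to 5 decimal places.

Field D=3, O=14: +3·20° lon, +14·10° lat → SW at lon -120°, lat 50°.
Square 8, 2: +8·2° lon, +2·1° lat → SW at lon -104°, lat 52°.
Subsquare e=4, j=9: +4·0.0833333° lon, +9·0.0416667° lat → SW at lon -103.667°, lat 52.375°.
Extended square 9, 5: +9·0.00833333° lon, +5·0.00416667° lat → SW at lon -103.592°, lat 52.3958°.
Cell spans 0.00833333° lon × 0.00416667° lat. Centre is SW corner plus half of each.
latitude 52.39792, longitude -103.58750.

52.39792, -103.58750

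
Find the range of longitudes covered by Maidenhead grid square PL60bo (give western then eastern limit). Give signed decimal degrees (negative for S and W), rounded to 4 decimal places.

132.0833, 132.1667

Field P=15, L=11: +15·20° lon, +11·10° lat → SW at lon 120°, lat 20°.
Square 6, 0: +6·2° lon, +0·1° lat → SW at lon 132°, lat 20°.
Subsquare b=1, o=14: +1·0.0833333° lon, +14·0.0416667° lat → SW at lon 132.083°, lat 20.5833°.
Cell spans 0.0833333° lon × 0.0416667° lat.
west 132.0833, east 132.1667.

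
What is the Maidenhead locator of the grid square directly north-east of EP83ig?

EP83jh

Longitude subsquare i = 8; +1 → 9 = j.
Latitude subsquare g = 6; +1 → 7 = h.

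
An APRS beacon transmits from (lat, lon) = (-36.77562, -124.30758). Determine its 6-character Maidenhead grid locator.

CF73uf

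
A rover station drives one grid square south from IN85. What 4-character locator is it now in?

IN84

Latitude square 5; −1 → 4.
The longitude characters are unchanged.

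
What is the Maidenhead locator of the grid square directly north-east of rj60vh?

Longitude subsquare v = 21; +1 → 22 = w.
Latitude subsquare h = 7; +1 → 8 = i.

RJ60wi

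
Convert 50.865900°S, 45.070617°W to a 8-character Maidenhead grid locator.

Shift to the Maidenhead origin (180°W, 90°S): lon 134.92938, lat 39.13410.
Field (20°×10°, letters A–R): 134.92938/20 → 6 → G, 39.13410/10 → 3 → D; chars GD.
Square (2°×1°, digits 0–9): 14.92938/2 → 7, 9.13410/1 → 9; chars 79.
Subsquare (5′×2.5′, letters a–x): 0.92938/0.0833333 → 11 → l, 0.13410/0.0416667 → 3 → d; chars ld.
Extended square (30″×15″, digits 0–9): 0.01272/0.00833333 → 1, 0.00910/0.00416667 → 2; chars 12.

GD79ld12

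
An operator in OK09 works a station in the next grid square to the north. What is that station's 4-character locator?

OL00

Latitude square 9; +1 → 10, wraps to 0, carry into field.
Latitude field K = 10; +1 → 11 = L.
The longitude characters are unchanged.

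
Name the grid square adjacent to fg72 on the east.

FG82

Longitude square 7; +1 → 8.
The latitude characters are unchanged.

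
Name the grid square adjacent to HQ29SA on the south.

HQ28sx

Latitude subsquare a = 0; −1 → -1, wraps to 23 = x, carry into square.
Latitude square 9; −1 → 8.
The longitude characters are unchanged.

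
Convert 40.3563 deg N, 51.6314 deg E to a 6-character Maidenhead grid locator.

Add 180° to longitude and 90° to latitude: 231.6314, 130.3563.
Field (20°×10°, letters A–R): lon ⌊231.6314/20⌋ = 11 → L; lat ⌊130.3563/10⌋ = 13 → N.
Square (2°×1°, digits 0–9): lon ⌊11.6314/2⌋ = 5; lat ⌊0.3563/1⌋ = 0.
Subsquare (5′×2.5′, letters a–x): lon ⌊1.6314/0.0833333⌋ = 19 → t; lat ⌊0.3563/0.0416667⌋ = 8 → i.

LN50ti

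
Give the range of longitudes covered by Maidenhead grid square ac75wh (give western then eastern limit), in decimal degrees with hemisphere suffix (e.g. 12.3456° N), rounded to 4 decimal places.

164.1667° W, 164.0833° W

Field A=0, C=2: +0·20° lon, +2·10° lat → SW at lon -180°, lat -70°.
Square 7, 5: +7·2° lon, +5·1° lat → SW at lon -166°, lat -65°.
Subsquare w=22, h=7: +22·0.0833333° lon, +7·0.0416667° lat → SW at lon -164.167°, lat -64.7083°.
Cell spans 0.0833333° lon × 0.0416667° lat.
west 164.1667° W, east 164.0833° W.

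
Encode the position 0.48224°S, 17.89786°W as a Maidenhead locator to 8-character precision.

II19bm24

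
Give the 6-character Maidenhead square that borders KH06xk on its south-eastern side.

KH16aj

Longitude subsquare x = 23; +1 → 24, wraps to 0 = a, carry into square.
Longitude square 0; +1 → 1.
Latitude subsquare k = 10; −1 → 9 = j.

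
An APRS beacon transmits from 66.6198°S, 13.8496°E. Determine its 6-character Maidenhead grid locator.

Offset from 180°W / 90°S: lon 193.8496°, lat 23.3802°.
Field: lon ⌊193.8496/20⌋ = 9 → J; lat ⌊23.3802/10⌋ = 2 → C.
Square: lon ⌊13.8496/2⌋ = 6; lat ⌊3.3802/1⌋ = 3.
Subsquare: lon ⌊1.8496/0.0833333⌋ = 22 → w; lat ⌊0.3802/0.0416667⌋ = 9 → j.

JC63wj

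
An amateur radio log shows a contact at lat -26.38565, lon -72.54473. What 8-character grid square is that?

FG33ro47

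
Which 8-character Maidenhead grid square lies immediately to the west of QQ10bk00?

Longitude extended square 0; −1 → -1, wraps to 9, carry into subsquare.
Longitude subsquare b = 1; −1 → 0 = a.
The latitude characters are unchanged.

QQ10ak90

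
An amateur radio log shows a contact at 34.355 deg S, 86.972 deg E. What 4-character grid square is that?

Add 180° to longitude and 90° to latitude: 266.97, 55.65.
Field: lon ⌊266.97/20⌋ = 13 → N; lat ⌊55.65/10⌋ = 5 → F.
Square: lon ⌊6.97/2⌋ = 3; lat ⌊5.65/1⌋ = 5.

NF35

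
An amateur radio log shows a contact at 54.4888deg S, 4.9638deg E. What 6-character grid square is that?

Offset from 180°W / 90°S: lon 184.9638°, lat 35.5112°.
Field: lon ⌊184.9638/20⌋ = 9 → J; lat ⌊35.5112/10⌋ = 3 → D.
Square: lon ⌊4.9638/2⌋ = 2; lat ⌊5.5112/1⌋ = 5.
Subsquare: lon ⌊0.9638/0.0833333⌋ = 11 → l; lat ⌊0.5112/0.0416667⌋ = 12 → m.

JD25lm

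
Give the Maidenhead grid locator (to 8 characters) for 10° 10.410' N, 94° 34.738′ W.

Add 180° to longitude and 90° to latitude: 85.42103, 100.17350.
Field: lon ⌊85.42103/20⌋ = 4 → E; lat ⌊100.17350/10⌋ = 10 → K.
Square: lon ⌊5.42103/2⌋ = 2; lat ⌊0.17350/1⌋ = 0.
Subsquare: lon ⌊1.42103/0.0833333⌋ = 17 → r; lat ⌊0.17350/0.0416667⌋ = 4 → e.
Extended square: lon ⌊0.00437/0.00833333⌋ = 0; lat ⌊0.00683/0.00416667⌋ = 1.

EK20re01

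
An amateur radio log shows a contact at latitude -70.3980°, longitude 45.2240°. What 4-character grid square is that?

Shift to the Maidenhead origin (180°W, 90°S): lon 225.22, lat 19.60.
Field: 225.22/20 → 11 → L, 19.60/10 → 1 → B; chars LB.
Square: 5.22/2 → 2, 9.60/1 → 9; chars 29.

LB29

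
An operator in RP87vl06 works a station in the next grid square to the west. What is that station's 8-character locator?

RP87ul96

Longitude extended square 0; −1 → -1, wraps to 9, carry into subsquare.
Longitude subsquare v = 21; −1 → 20 = u.
The latitude characters are unchanged.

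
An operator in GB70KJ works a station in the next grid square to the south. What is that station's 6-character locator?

GB70ki

Latitude subsquare j = 9; −1 → 8 = i.
The longitude characters are unchanged.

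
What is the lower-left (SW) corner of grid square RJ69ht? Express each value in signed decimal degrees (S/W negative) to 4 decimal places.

Field R=17, J=9: +17·20° lon, +9·10° lat → SW at lon 160°, lat 0°.
Square 6, 9: +6·2° lon, +9·1° lat → SW at lon 172°, lat 9°.
Subsquare h=7, t=19: +7·0.0833333° lon, +19·0.0416667° lat → SW at lon 172.583°, lat 9.79167°.
latitude 9.7917, longitude 172.5833.

9.7917, 172.5833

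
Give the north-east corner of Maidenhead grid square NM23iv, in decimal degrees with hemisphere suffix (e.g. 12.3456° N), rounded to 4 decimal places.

33.9167° N, 84.7500° E

Field N=13, M=12: +13·20° lon, +12·10° lat → SW at lon 80°, lat 30°.
Square 2, 3: +2·2° lon, +3·1° lat → SW at lon 84°, lat 33°.
Subsquare i=8, v=21: +8·0.0833333° lon, +21·0.0416667° lat → SW at lon 84.6667°, lat 33.875°.
Cell spans 0.0833333° lon × 0.0416667° lat. NE corner is SW corner plus one full cell.
latitude 33.9167° N, longitude 84.7500° E.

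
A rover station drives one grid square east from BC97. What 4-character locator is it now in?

Longitude square 9; +1 → 10, wraps to 0, carry into field.
Longitude field B = 1; +1 → 2 = C.
The latitude characters are unchanged.

CC07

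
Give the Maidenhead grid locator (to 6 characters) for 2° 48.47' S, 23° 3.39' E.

KI17me

Shift to the Maidenhead origin (180°W, 90°S): lon 203.0565, lat 87.1922.
Field (20°×10°, letters A–R): lon ⌊203.0565/20⌋ = 10 → K; lat ⌊87.1922/10⌋ = 8 → I.
Square (2°×1°, digits 0–9): lon ⌊3.0565/2⌋ = 1; lat ⌊7.1922/1⌋ = 7.
Subsquare (5′×2.5′, letters a–x): lon ⌊1.0565/0.0833333⌋ = 12 → m; lat ⌊0.1922/0.0416667⌋ = 4 → e.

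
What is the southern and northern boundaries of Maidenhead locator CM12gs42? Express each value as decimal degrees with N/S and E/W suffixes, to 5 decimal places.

32.75833° N, 32.76250° N

Field C=2, M=12: +2·20° lon, +12·10° lat → SW at lon -140°, lat 30°.
Square 1, 2: +1·2° lon, +2·1° lat → SW at lon -138°, lat 32°.
Subsquare g=6, s=18: +6·0.0833333° lon, +18·0.0416667° lat → SW at lon -137.5°, lat 32.75°.
Extended square 4, 2: +4·0.00833333° lon, +2·0.00416667° lat → SW at lon -137.467°, lat 32.7583°.
Cell spans 0.00833333° lon × 0.00416667° lat.
south 32.75833° N, north 32.76250° N.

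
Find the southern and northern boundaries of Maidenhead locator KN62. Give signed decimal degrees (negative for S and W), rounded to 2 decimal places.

Field K=10, N=13: +10·20° lon, +13·10° lat → SW at lon 20°, lat 40°.
Square 6, 2: +6·2° lon, +2·1° lat → SW at lon 32°, lat 42°.
Cell spans 2° lon × 1° lat.
south 42.00, north 43.00.

42.00, 43.00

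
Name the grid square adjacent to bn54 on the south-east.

Longitude square 5; +1 → 6.
Latitude square 4; −1 → 3.

BN63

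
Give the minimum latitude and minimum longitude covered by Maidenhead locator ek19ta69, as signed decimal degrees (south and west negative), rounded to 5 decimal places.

Field E=4, K=10: +4·20° lon, +10·10° lat → SW at lon -100°, lat 10°.
Square 1, 9: +1·2° lon, +9·1° lat → SW at lon -98°, lat 19°.
Subsquare t=19, a=0: +19·0.0833333° lon, +0·0.0416667° lat → SW at lon -96.4167°, lat 19°.
Extended square 6, 9: +6·0.00833333° lon, +9·0.00416667° lat → SW at lon -96.3667°, lat 19.0375°.
latitude 19.03750, longitude -96.36667.

19.03750, -96.36667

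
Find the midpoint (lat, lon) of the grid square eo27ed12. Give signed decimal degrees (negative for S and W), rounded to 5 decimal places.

57.13542, -95.65417

Field E=4, O=14: +4·20° lon, +14·10° lat → SW at lon -100°, lat 50°.
Square 2, 7: +2·2° lon, +7·1° lat → SW at lon -96°, lat 57°.
Subsquare e=4, d=3: +4·0.0833333° lon, +3·0.0416667° lat → SW at lon -95.6667°, lat 57.125°.
Extended square 1, 2: +1·0.00833333° lon, +2·0.00416667° lat → SW at lon -95.6583°, lat 57.1333°.
Cell spans 0.00833333° lon × 0.00416667° lat. Centre is SW corner plus half of each.
latitude 57.13542, longitude -95.65417.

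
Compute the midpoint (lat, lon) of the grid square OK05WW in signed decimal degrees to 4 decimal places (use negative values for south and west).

15.9375, 101.8750

Field O=14, K=10: +14·20° lon, +10·10° lat → SW at lon 100°, lat 10°.
Square 0, 5: +0·2° lon, +5·1° lat → SW at lon 100°, lat 15°.
Subsquare w=22, w=22: +22·0.0833333° lon, +22·0.0416667° lat → SW at lon 101.833°, lat 15.9167°.
Cell spans 0.0833333° lon × 0.0416667° lat. Centre is SW corner plus half of each.
latitude 15.9375, longitude 101.8750.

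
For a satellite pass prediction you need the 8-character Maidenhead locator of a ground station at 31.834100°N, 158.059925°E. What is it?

Offset from 180°W / 90°S: lon 338.05993°, lat 121.83410°.
Field: lon ⌊338.05993/20⌋ = 16 → Q; lat ⌊121.83410/10⌋ = 12 → M.
Square: lon ⌊18.05993/2⌋ = 9; lat ⌊1.83410/1⌋ = 1.
Subsquare: lon ⌊0.05993/0.0833333⌋ = 0 → a; lat ⌊0.83410/0.0416667⌋ = 20 → u.
Extended square: lon ⌊0.05993/0.00833333⌋ = 7; lat ⌊0.00077/0.00416667⌋ = 0.

QM91au70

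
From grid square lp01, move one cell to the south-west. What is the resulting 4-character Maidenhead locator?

KP90

Longitude square 0; −1 → -1, wraps to 9, carry into field.
Longitude field L = 11; −1 → 10 = K.
Latitude square 1; −1 → 0.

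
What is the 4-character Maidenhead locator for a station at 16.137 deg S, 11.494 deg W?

Shift to the Maidenhead origin (180°W, 90°S): lon 168.51, lat 73.86.
Field: 168.51/20 → 8 → I, 73.86/10 → 7 → H; chars IH.
Square: 8.51/2 → 4, 3.86/1 → 3; chars 43.

IH43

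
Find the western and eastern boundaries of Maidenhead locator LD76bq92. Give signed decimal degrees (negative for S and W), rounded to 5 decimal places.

Field L=11, D=3: +11·20° lon, +3·10° lat → SW at lon 40°, lat -60°.
Square 7, 6: +7·2° lon, +6·1° lat → SW at lon 54°, lat -54°.
Subsquare b=1, q=16: +1·0.0833333° lon, +16·0.0416667° lat → SW at lon 54.0833°, lat -53.3333°.
Extended square 9, 2: +9·0.00833333° lon, +2·0.00416667° lat → SW at lon 54.1583°, lat -53.325°.
Cell spans 0.00833333° lon × 0.00416667° lat.
west 54.15833, east 54.16667.

54.15833, 54.16667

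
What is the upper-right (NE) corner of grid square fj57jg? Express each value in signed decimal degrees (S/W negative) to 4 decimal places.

7.2917, -69.1667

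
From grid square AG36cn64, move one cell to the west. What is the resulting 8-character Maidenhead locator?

AG36cn54

Longitude extended square 6; −1 → 5.
The latitude characters are unchanged.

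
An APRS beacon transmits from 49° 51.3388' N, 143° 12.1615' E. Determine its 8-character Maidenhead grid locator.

QN19ou45

Add 180° to longitude and 90° to latitude: 323.20269, 139.85565.
Field: lon ⌊323.20269/20⌋ = 16 → Q; lat ⌊139.85565/10⌋ = 13 → N.
Square: lon ⌊3.20269/2⌋ = 1; lat ⌊9.85565/1⌋ = 9.
Subsquare: lon ⌊1.20269/0.0833333⌋ = 14 → o; lat ⌊0.85565/0.0416667⌋ = 20 → u.
Extended square: lon ⌊0.03603/0.00833333⌋ = 4; lat ⌊0.02231/0.00416667⌋ = 5.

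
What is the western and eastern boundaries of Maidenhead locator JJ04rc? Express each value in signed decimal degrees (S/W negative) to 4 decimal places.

Field J=9, J=9: +9·20° lon, +9·10° lat → SW at lon 0°, lat 0°.
Square 0, 4: +0·2° lon, +4·1° lat → SW at lon 0°, lat 4°.
Subsquare r=17, c=2: +17·0.0833333° lon, +2·0.0416667° lat → SW at lon 1.41667°, lat 4.08333°.
Cell spans 0.0833333° lon × 0.0416667° lat.
west 1.4167, east 1.5000.

1.4167, 1.5000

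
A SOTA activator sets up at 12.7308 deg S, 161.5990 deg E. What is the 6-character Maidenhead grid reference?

RH07tg

Add 180° to longitude and 90° to latitude: 341.5990, 77.2692.
Field: lon ⌊341.5990/20⌋ = 17 → R; lat ⌊77.2692/10⌋ = 7 → H.
Square: lon ⌊1.5990/2⌋ = 0; lat ⌊7.2692/1⌋ = 7.
Subsquare: lon ⌊1.5990/0.0833333⌋ = 19 → t; lat ⌊0.2692/0.0416667⌋ = 6 → g.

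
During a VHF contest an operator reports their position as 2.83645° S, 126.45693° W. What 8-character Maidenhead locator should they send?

Offset from 180°W / 90°S: lon 53.54307°, lat 87.16355°.
Field (20°×10°, letters A–R): 53.54307/20 → 2 → C, 87.16355/10 → 8 → I; chars CI.
Square (2°×1°, digits 0–9): 13.54307/2 → 6, 7.16355/1 → 7; chars 67.
Subsquare (5′×2.5′, letters a–x): 1.54307/0.0833333 → 18 → s, 0.16355/0.0416667 → 3 → d; chars sd.
Extended square (30″×15″, digits 0–9): 0.04307/0.00833333 → 5, 0.03855/0.00416667 → 9; chars 59.

CI67sd59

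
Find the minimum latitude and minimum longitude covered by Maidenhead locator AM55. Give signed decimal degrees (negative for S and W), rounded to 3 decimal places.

35.000, -170.000

Field A=0, M=12: +0·20° lon, +12·10° lat → SW at lon -180°, lat 30°.
Square 5, 5: +5·2° lon, +5·1° lat → SW at lon -170°, lat 35°.
latitude 35.000, longitude -170.000.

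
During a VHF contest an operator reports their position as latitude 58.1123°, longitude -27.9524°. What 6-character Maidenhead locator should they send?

HO68ac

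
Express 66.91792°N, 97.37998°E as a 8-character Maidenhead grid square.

NP86qw50

Shift to the Maidenhead origin (180°W, 90°S): lon 277.37998, lat 156.91792.
Field: lon ⌊277.37998/20⌋ = 13 → N; lat ⌊156.91792/10⌋ = 15 → P.
Square: lon ⌊17.37998/2⌋ = 8; lat ⌊6.91792/1⌋ = 6.
Subsquare: lon ⌊1.37998/0.0833333⌋ = 16 → q; lat ⌊0.91792/0.0416667⌋ = 22 → w.
Extended square: lon ⌊0.04665/0.00833333⌋ = 5; lat ⌊0.00125/0.00416667⌋ = 0.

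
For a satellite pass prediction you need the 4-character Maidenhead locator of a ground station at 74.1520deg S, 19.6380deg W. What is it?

Shift to the Maidenhead origin (180°W, 90°S): lon 160.36, lat 15.85.
Field: lon ⌊160.36/20⌋ = 8 → I; lat ⌊15.85/10⌋ = 1 → B.
Square: lon ⌊0.36/2⌋ = 0; lat ⌊5.85/1⌋ = 5.

IB05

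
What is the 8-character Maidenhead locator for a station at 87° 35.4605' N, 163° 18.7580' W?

Offset from 180°W / 90°S: lon 16.68737°, lat 177.59101°.
Field: lon ⌊16.68737/20⌋ = 0 → A; lat ⌊177.59101/10⌋ = 17 → R.
Square: lon ⌊16.68737/2⌋ = 8; lat ⌊7.59101/1⌋ = 7.
Subsquare: lon ⌊0.68737/0.0833333⌋ = 8 → i; lat ⌊0.59101/0.0416667⌋ = 14 → o.
Extended square: lon ⌊0.02070/0.00833333⌋ = 2; lat ⌊0.00767/0.00416667⌋ = 1.

AR87io21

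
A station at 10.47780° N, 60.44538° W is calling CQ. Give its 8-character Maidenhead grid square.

Offset from 180°W / 90°S: lon 119.55462°, lat 100.47780°.
Field: 119.55462/20 → 5 → F, 100.47780/10 → 10 → K; chars FK.
Square: 19.55462/2 → 9, 0.47780/1 → 0; chars 90.
Subsquare: 1.55462/0.0833333 → 18 → s, 0.47780/0.0416667 → 11 → l; chars sl.
Extended square: 0.05462/0.00833333 → 6, 0.01947/0.00416667 → 4; chars 64.

FK90sl64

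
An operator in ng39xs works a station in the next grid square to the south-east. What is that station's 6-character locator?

Longitude subsquare x = 23; +1 → 24, wraps to 0 = a, carry into square.
Longitude square 3; +1 → 4.
Latitude subsquare s = 18; −1 → 17 = r.

NG49ar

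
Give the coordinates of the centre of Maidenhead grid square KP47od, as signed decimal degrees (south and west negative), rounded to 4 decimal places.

67.1458, 29.2083

Field K=10, P=15: +10·20° lon, +15·10° lat → SW at lon 20°, lat 60°.
Square 4, 7: +4·2° lon, +7·1° lat → SW at lon 28°, lat 67°.
Subsquare o=14, d=3: +14·0.0833333° lon, +3·0.0416667° lat → SW at lon 29.1667°, lat 67.125°.
Cell spans 0.0833333° lon × 0.0416667° lat. Centre is SW corner plus half of each.
latitude 67.1458, longitude 29.2083.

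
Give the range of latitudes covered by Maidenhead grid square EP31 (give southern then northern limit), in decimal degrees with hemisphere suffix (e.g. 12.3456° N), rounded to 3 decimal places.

Field E=4, P=15: +4·20° lon, +15·10° lat → SW at lon -100°, lat 60°.
Square 3, 1: +3·2° lon, +1·1° lat → SW at lon -94°, lat 61°.
Cell spans 2° lon × 1° lat.
south 61.000° N, north 62.000° N.

61.000° N, 62.000° N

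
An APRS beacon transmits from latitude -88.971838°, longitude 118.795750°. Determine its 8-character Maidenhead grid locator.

OA91ja56

Shift to the Maidenhead origin (180°W, 90°S): lon 298.79575, lat 1.02816.
Field: lon ⌊298.79575/20⌋ = 14 → O; lat ⌊1.02816/10⌋ = 0 → A.
Square: lon ⌊18.79575/2⌋ = 9; lat ⌊1.02816/1⌋ = 1.
Subsquare: lon ⌊0.79575/0.0833333⌋ = 9 → j; lat ⌊0.02816/0.0416667⌋ = 0 → a.
Extended square: lon ⌊0.04575/0.00833333⌋ = 5; lat ⌊0.02816/0.00416667⌋ = 6.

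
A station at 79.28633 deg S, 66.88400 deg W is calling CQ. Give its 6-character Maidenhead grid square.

Offset from 180°W / 90°S: lon 113.1160°, lat 10.7137°.
Field (20°×10°, letters A–R): 113.1160/20 → 5 → F, 10.7137/10 → 1 → B; chars FB.
Square (2°×1°, digits 0–9): 13.1160/2 → 6, 0.7137/1 → 0; chars 60.
Subsquare (5′×2.5′, letters a–x): 1.1160/0.0833333 → 13 → n, 0.7137/0.0416667 → 17 → r; chars nr.

FB60nr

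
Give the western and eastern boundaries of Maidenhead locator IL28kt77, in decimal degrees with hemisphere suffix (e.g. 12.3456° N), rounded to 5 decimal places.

15.10833° W, 15.10000° W

Field I=8, L=11: +8·20° lon, +11·10° lat → SW at lon -20°, lat 20°.
Square 2, 8: +2·2° lon, +8·1° lat → SW at lon -16°, lat 28°.
Subsquare k=10, t=19: +10·0.0833333° lon, +19·0.0416667° lat → SW at lon -15.1667°, lat 28.7917°.
Extended square 7, 7: +7·0.00833333° lon, +7·0.00416667° lat → SW at lon -15.1083°, lat 28.8208°.
Cell spans 0.00833333° lon × 0.00416667° lat.
west 15.10833° W, east 15.10000° W.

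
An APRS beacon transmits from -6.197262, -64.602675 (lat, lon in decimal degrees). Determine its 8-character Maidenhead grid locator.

FI73qt72

Shift to the Maidenhead origin (180°W, 90°S): lon 115.39732, lat 83.80274.
Field: 115.39732/20 → 5 → F, 83.80274/10 → 8 → I; chars FI.
Square: 15.39732/2 → 7, 3.80274/1 → 3; chars 73.
Subsquare: 1.39732/0.0833333 → 16 → q, 0.80274/0.0416667 → 19 → t; chars qt.
Extended square: 0.06399/0.00833333 → 7, 0.01107/0.00416667 → 2; chars 72.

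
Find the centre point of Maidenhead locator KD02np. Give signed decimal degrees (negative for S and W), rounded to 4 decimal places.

Field K=10, D=3: +10·20° lon, +3·10° lat → SW at lon 20°, lat -60°.
Square 0, 2: +0·2° lon, +2·1° lat → SW at lon 20°, lat -58°.
Subsquare n=13, p=15: +13·0.0833333° lon, +15·0.0416667° lat → SW at lon 21.0833°, lat -57.375°.
Cell spans 0.0833333° lon × 0.0416667° lat. Centre is SW corner plus half of each.
latitude -57.3542, longitude 21.1250.

-57.3542, 21.1250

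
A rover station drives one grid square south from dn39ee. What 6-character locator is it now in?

Latitude subsquare e = 4; −1 → 3 = d.
The longitude characters are unchanged.

DN39ed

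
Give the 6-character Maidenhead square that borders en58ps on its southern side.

EN58pr

Latitude subsquare s = 18; −1 → 17 = r.
The longitude characters are unchanged.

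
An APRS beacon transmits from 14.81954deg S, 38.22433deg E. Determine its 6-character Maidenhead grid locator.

KH95ce

Add 180° to longitude and 90° to latitude: 218.2243, 75.1805.
Field: 218.2243/20 → 10 → K, 75.1805/10 → 7 → H; chars KH.
Square: 18.2243/2 → 9, 5.1805/1 → 5; chars 95.
Subsquare: 0.2243/0.0833333 → 2 → c, 0.1805/0.0416667 → 4 → e; chars ce.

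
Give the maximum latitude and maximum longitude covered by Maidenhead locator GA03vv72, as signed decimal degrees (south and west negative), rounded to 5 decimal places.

-86.11250, -58.18333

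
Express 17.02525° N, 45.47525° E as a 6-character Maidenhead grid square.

LK27ra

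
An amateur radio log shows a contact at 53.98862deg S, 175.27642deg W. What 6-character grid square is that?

Offset from 180°W / 90°S: lon 4.7236°, lat 36.0114°.
Field (20°×10°, letters A–R): 4.7236/20 → 0 → A, 36.0114/10 → 3 → D; chars AD.
Square (2°×1°, digits 0–9): 4.7236/2 → 2, 6.0114/1 → 6; chars 26.
Subsquare (5′×2.5′, letters a–x): 0.7236/0.0833333 → 8 → i, 0.0114/0.0416667 → 0 → a; chars ia.

AD26ia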